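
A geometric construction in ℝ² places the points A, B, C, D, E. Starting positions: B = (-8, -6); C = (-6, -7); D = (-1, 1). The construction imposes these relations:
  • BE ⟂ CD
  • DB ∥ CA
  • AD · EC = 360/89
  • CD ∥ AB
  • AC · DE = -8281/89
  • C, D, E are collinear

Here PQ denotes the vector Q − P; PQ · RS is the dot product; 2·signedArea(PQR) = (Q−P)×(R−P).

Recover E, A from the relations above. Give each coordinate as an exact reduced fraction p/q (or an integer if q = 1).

A = (-13, -14)
E = (-544/89, -639/89)

1. E_x = -544/89  [C, D, E are collinear ∩ BE ⟂ CD]
2. E_y = -639/89  [C, D, E are collinear ∩ BE ⟂ CD]
   → E = (-544/89, -639/89)
3. A_x = -13  [CD ∥ AB ∩ DB ∥ CA]
4. A_y = -14  [CD ∥ AB ∩ DB ∥ CA]
   → A = (-13, -14)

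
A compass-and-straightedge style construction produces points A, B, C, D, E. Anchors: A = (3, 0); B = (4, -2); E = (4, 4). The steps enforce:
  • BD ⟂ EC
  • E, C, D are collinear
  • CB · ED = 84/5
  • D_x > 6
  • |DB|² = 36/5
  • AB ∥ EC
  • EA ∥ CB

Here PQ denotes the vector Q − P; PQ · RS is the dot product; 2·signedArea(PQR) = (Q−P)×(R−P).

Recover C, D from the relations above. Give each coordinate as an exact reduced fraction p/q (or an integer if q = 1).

C = (5, 2)
D = (32/5, -4/5)

1. C_x = 5  [EA ∥ CB ∩ AB ∥ EC]
2. C_y = 2  [EA ∥ CB ∩ AB ∥ EC]
   → C = (5, 2)
3. D_x = 32/5  [E, C, D are collinear ∩ BD ⟂ EC]
4. D_y = -4/5  [E, C, D are collinear ∩ BD ⟂ EC]
   → D = (32/5, -4/5)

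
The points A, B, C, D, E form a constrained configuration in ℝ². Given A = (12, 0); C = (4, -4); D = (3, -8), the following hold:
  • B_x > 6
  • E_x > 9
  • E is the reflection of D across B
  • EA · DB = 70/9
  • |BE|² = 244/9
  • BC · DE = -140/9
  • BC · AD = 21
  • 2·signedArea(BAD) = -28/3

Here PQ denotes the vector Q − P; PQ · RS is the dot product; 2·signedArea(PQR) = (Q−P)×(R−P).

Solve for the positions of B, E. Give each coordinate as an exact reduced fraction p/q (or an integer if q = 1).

1. B_x = 19/3  [BC · AD = 21 ∩ 2·signedArea(BAD) = -28/3]
2. B_y = -4  [BC · AD = 21 ∩ 2·signedArea(BAD) = -28/3]
   → B = (19/3, -4)
3. E_x = 29/3  [BC · DE = -140/9 ∩ E is the reflection of D across B]
4. E_y = 0  [BC · DE = -140/9 ∩ E is the reflection of D across B]
   → E = (29/3, 0)

B = (19/3, -4)
E = (29/3, 0)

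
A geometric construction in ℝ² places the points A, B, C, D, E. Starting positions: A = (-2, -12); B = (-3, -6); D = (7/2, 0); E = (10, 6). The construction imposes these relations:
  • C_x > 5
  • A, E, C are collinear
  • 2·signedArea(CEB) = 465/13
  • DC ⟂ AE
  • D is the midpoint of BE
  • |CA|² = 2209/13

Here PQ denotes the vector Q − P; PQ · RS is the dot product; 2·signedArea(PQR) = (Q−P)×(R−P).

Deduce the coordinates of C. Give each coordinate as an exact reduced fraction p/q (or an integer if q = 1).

1. C_x = 68/13  [A, E, C are collinear ∩ DC ⟂ AE]
2. C_y = -15/13  [A, E, C are collinear ∩ DC ⟂ AE]
   → C = (68/13, -15/13)

C = (68/13, -15/13)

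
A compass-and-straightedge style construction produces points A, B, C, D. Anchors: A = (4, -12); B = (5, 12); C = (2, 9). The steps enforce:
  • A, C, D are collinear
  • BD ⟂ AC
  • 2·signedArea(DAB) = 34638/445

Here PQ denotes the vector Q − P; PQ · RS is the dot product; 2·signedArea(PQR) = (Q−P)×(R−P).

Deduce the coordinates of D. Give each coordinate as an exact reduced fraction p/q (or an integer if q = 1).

D = (776/445, 5202/445)

1. D_x = 776/445  [A, C, D are collinear ∩ BD ⟂ AC]
2. D_y = 5202/445  [A, C, D are collinear ∩ BD ⟂ AC]
   → D = (776/445, 5202/445)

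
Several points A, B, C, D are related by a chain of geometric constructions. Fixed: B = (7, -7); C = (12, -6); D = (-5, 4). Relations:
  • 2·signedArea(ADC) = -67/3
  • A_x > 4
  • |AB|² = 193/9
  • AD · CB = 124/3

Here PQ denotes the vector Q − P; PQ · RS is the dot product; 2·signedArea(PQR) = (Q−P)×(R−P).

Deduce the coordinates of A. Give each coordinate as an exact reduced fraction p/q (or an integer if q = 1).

1. A_x = 14/3  [2·signedArea(ADC) = -67/3 ∩ AD · CB = 124/3]
2. A_y = -3  [2·signedArea(ADC) = -67/3 ∩ AD · CB = 124/3]
   → A = (14/3, -3)

A = (14/3, -3)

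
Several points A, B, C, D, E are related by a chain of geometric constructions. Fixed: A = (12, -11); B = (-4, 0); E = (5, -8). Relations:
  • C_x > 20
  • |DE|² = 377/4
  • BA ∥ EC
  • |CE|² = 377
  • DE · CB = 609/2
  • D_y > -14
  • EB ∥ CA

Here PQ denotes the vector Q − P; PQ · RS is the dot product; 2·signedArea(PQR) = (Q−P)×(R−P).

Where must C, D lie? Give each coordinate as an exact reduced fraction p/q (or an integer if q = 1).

1. C_x = 21  [EB ∥ CA ∩ BA ∥ EC]
2. C_y = -19  [EB ∥ CA ∩ BA ∥ EC]
   → C = (21, -19)
3. D_x = 13  [line 25·x + -19·y + -1163/2 = 0 ∩ |DE|² = 377/4]
4. D_y = -27/2  [line 25·x + -19·y + -1163/2 = 0 ∩ |DE|² = 377/4]
   → D = (13, -27/2)

C = (21, -19)
D = (13, -27/2)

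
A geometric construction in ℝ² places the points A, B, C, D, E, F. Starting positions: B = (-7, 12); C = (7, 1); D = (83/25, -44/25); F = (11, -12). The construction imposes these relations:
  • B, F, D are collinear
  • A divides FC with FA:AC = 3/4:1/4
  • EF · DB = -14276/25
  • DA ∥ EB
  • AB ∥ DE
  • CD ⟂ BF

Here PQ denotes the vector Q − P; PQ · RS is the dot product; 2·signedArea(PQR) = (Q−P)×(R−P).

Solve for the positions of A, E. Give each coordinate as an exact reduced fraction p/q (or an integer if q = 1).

1. A_x = 8  [A divides FC with FA:AC = 3/4:1/4]
2. A_y = -9/4  [A divides FC with FA:AC = 3/4:1/4]
   → A = (8, -9/4)
3. E_x = -292/25  [DA ∥ EB ∩ AB ∥ DE]
4. E_y = 1249/100  [DA ∥ EB ∩ AB ∥ DE]
   → E = (-292/25, 1249/100)

A = (8, -9/4)
E = (-292/25, 1249/100)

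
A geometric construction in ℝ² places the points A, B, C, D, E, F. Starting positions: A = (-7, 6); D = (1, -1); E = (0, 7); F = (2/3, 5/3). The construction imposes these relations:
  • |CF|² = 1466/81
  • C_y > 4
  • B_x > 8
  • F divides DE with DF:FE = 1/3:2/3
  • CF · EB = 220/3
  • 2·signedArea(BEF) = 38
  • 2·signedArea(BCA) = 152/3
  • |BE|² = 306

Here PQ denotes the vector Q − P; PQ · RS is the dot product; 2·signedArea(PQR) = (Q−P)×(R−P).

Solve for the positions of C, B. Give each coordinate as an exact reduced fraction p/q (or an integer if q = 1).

1. B_x = 9  [line 16/3·x + 2/3·y + -128/3 = 0 ∩ |BE|² = 306]
2. B_y = -8  [line 16/3·x + 2/3·y + -128/3 = 0 ∩ |BE|² = 306]
   → B = (9, -8)
3. C_x = -19/9  [CF · EB = 220/3 ∩ 2·signedArea(BCA) = 152/3]
4. C_y = 44/9  [CF · EB = 220/3 ∩ 2·signedArea(BCA) = 152/3]
   → C = (-19/9, 44/9)

B = (9, -8)
C = (-19/9, 44/9)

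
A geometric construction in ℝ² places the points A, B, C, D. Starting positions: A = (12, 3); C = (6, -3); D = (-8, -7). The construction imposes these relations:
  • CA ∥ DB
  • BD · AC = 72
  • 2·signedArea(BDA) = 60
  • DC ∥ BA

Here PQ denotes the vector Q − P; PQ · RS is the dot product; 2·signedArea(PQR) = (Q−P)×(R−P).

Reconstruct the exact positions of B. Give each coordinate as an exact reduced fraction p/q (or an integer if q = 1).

B = (-2, -1)

1. B_x = -2  [DC ∥ BA ∩ CA ∥ DB]
2. B_y = -1  [DC ∥ BA ∩ CA ∥ DB]
   → B = (-2, -1)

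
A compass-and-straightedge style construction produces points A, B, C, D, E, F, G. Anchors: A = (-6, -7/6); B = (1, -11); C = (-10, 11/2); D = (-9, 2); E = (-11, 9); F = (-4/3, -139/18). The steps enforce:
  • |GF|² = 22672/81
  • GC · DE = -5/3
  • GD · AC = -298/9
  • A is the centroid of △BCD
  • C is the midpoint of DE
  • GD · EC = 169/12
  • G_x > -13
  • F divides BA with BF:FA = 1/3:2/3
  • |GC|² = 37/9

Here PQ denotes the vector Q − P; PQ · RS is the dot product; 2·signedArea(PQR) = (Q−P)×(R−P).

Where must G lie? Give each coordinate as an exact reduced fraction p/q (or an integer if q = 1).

1. G_x = -12  [GD · EC = 169/12 ∩ GD · AC = -298/9]
2. G_y = 31/6  [GD · EC = 169/12 ∩ GD · AC = -298/9]
   → G = (-12, 31/6)

G = (-12, 31/6)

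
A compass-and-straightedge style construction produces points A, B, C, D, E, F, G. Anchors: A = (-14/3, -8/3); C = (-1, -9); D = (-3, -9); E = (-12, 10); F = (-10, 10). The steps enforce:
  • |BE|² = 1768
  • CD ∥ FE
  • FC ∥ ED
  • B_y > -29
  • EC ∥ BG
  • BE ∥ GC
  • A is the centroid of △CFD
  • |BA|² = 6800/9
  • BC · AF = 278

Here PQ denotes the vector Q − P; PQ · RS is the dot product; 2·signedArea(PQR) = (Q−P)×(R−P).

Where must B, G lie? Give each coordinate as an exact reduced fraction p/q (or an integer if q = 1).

B = (6, -28)
G = (17, -47)

1. B_x = 6  [line 16/3·x + -38/3·y + -1160/3 = 0 ∩ |BE|² = 1768]
2. B_y = -28  [line 16/3·x + -38/3·y + -1160/3 = 0 ∩ |BE|² = 1768]
   → B = (6, -28)
3. G_x = 17  [BE ∥ GC ∩ EC ∥ BG]
4. G_y = -47  [BE ∥ GC ∩ EC ∥ BG]
   → G = (17, -47)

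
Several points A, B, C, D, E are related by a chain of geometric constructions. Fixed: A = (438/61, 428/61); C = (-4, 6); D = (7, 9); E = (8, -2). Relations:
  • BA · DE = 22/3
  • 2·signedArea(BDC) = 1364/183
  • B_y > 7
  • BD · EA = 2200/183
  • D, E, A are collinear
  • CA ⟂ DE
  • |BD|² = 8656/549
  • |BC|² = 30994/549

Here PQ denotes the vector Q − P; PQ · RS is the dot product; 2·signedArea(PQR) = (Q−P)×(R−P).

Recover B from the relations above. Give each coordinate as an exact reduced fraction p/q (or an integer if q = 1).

1. B_x = 207/61  [BD · EA = 2200/183 ∩ 2·signedArea(BDC) = 1364/183]
2. B_y = 1343/183  [BD · EA = 2200/183 ∩ 2·signedArea(BDC) = 1364/183]
   → B = (207/61, 1343/183)

B = (207/61, 1343/183)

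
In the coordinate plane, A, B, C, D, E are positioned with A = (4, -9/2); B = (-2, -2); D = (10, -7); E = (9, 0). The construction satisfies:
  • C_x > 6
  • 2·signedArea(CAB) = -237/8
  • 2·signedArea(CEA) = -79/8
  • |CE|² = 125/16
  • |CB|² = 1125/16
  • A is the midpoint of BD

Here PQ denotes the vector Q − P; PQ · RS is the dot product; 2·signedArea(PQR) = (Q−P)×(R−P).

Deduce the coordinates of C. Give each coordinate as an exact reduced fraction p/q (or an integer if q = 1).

1. C_x = 25/4  [2·signedArea(CAB) = -237/8 ∩ 2·signedArea(CEA) = -79/8]
2. C_y = -1/2  [2·signedArea(CAB) = -237/8 ∩ 2·signedArea(CEA) = -79/8]
   → C = (25/4, -1/2)

C = (25/4, -1/2)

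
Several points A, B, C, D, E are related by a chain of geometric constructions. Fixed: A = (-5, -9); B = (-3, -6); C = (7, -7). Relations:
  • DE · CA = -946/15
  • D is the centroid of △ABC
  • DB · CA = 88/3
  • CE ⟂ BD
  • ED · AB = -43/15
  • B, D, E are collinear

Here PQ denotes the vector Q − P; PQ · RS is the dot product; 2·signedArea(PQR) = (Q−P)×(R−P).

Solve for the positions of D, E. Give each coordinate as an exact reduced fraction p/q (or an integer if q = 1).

1. D_x = -1/3  [D is the centroid of △ABC]
2. D_y = -22/3  [D is the centroid of △ABC]
   → D = (-1/3, -22/3)
3. E_x = 27/5  [B, D, E are collinear ∩ CE ⟂ BD]
4. E_y = -51/5  [B, D, E are collinear ∩ CE ⟂ BD]
   → E = (27/5, -51/5)

D = (-1/3, -22/3)
E = (27/5, -51/5)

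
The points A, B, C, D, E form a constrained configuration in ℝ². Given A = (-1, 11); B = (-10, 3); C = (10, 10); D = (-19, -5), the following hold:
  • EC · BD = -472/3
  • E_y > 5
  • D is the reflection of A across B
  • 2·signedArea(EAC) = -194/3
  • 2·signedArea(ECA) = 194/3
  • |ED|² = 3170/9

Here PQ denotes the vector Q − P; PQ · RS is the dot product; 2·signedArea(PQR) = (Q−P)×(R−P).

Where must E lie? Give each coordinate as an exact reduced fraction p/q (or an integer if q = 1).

E = (-10/3, 16/3)

1. E_x = -10/3  [2·signedArea(EAC) = -194/3 ∩ EC · BD = -472/3]
2. E_y = 16/3  [2·signedArea(EAC) = -194/3 ∩ EC · BD = -472/3]
   → E = (-10/3, 16/3)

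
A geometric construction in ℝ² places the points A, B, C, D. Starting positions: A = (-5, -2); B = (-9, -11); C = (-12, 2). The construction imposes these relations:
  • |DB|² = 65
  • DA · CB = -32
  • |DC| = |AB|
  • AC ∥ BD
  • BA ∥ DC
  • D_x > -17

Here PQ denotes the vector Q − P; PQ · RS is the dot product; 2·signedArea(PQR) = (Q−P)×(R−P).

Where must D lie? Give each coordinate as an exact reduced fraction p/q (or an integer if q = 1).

1. D_x = -16  [BA ∥ DC ∩ AC ∥ BD]
2. D_y = -7  [BA ∥ DC ∩ AC ∥ BD]
   → D = (-16, -7)

D = (-16, -7)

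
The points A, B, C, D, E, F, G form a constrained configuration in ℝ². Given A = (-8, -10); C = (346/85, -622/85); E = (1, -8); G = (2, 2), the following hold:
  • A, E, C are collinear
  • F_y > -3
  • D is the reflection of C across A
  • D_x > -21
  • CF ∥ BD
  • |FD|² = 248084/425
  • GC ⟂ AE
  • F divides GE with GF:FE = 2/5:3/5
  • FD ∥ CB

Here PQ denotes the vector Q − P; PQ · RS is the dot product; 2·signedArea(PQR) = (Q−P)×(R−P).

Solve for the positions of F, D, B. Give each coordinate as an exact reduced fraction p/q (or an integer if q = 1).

1. F_x = 8/5  [F divides GE with GF:FE = 2/5:3/5]
2. F_y = -2  [F divides GE with GF:FE = 2/5:3/5]
   → F = (8/5, -2)
3. D_x = -1706/85  [D is the reflection of C across A]
4. D_y = -1078/85  [D is the reflection of C across A]
   → D = (-1706/85, -1078/85)
5. B_x = -88/5  [CF ∥ BD ∩ FD ∥ CB]
6. B_y = -18  [CF ∥ BD ∩ FD ∥ CB]
   → B = (-88/5, -18)

B = (-88/5, -18)
D = (-1706/85, -1078/85)
F = (8/5, -2)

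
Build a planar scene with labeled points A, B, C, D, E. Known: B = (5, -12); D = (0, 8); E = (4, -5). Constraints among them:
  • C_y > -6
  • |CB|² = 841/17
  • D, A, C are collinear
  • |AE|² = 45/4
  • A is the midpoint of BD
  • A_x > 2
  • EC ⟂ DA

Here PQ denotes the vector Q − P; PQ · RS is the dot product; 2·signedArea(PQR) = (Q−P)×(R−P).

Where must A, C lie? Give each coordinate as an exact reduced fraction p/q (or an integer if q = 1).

A = (5/2, -2)
C = (56/17, -88/17)

1. A_x = 5/2  [A is the midpoint of BD]
2. A_y = -2  [A is the midpoint of BD]
   → A = (5/2, -2)
3. C_x = 56/17  [D, A, C are collinear ∩ EC ⟂ DA]
4. C_y = -88/17  [D, A, C are collinear ∩ EC ⟂ DA]
   → C = (56/17, -88/17)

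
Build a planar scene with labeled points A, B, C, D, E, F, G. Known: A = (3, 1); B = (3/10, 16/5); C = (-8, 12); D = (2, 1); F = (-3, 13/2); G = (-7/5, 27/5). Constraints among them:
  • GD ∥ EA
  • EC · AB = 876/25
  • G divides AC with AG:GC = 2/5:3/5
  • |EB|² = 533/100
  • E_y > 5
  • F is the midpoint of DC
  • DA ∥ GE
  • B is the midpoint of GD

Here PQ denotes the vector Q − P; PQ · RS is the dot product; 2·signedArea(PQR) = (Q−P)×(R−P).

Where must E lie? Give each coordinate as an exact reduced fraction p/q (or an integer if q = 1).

1. E_x = -2/5  [GD ∥ EA ∩ DA ∥ GE]
2. E_y = 27/5  [GD ∥ EA ∩ DA ∥ GE]
   → E = (-2/5, 27/5)

E = (-2/5, 27/5)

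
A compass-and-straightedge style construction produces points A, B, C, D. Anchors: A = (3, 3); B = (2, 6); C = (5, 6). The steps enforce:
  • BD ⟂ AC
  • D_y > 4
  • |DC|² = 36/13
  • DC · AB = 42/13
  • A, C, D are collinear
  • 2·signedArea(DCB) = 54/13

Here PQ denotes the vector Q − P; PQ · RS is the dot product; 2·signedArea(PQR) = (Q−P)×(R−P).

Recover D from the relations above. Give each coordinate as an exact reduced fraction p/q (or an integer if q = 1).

1. D_x = 53/13  [A, C, D are collinear ∩ BD ⟂ AC]
2. D_y = 60/13  [A, C, D are collinear ∩ BD ⟂ AC]
   → D = (53/13, 60/13)

D = (53/13, 60/13)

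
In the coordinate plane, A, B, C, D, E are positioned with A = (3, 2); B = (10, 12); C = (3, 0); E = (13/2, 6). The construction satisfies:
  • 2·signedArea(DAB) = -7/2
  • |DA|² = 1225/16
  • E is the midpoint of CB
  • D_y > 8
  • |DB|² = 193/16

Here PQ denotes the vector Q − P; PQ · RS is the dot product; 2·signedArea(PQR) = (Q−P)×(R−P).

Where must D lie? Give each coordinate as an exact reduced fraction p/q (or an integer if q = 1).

D = (33/4, 9)

1. D_x = 33/4  [line -10·x + 7·y + 39/2 = 0 ∩ |DA|² = 1225/16]
2. D_y = 9  [line -10·x + 7·y + 39/2 = 0 ∩ |DA|² = 1225/16]
   → D = (33/4, 9)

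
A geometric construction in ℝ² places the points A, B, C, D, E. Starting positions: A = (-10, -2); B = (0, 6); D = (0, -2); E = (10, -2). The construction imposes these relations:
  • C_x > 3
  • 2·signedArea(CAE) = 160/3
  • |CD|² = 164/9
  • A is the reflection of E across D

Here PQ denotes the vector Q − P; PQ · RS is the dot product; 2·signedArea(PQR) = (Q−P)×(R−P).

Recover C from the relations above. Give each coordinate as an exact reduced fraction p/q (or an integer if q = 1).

C = (10/3, 2/3)

1. C_y = 2/3  [2·signedArea(CAE) = 160/3]
2. C_x = 10/3  [|CD|² = 164/9]
   → C = (10/3, 2/3)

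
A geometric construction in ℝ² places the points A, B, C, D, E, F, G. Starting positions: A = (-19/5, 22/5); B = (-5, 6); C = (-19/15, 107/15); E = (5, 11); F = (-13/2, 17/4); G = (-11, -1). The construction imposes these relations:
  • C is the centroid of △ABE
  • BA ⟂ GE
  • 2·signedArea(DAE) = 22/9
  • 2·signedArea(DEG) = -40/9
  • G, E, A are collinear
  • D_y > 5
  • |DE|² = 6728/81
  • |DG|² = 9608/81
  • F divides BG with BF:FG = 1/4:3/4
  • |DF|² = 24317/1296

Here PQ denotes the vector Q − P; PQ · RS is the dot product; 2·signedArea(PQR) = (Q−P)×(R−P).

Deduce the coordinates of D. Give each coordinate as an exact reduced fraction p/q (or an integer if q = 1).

1. D_x = -109/45  [line -33/5·x + 44/5·y + -2981/45 = 0 ∩ |DF|² = 24317/1296]
2. D_y = 257/45  [line -33/5·x + 44/5·y + -2981/45 = 0 ∩ |DF|² = 24317/1296]
   → D = (-109/45, 257/45)

D = (-109/45, 257/45)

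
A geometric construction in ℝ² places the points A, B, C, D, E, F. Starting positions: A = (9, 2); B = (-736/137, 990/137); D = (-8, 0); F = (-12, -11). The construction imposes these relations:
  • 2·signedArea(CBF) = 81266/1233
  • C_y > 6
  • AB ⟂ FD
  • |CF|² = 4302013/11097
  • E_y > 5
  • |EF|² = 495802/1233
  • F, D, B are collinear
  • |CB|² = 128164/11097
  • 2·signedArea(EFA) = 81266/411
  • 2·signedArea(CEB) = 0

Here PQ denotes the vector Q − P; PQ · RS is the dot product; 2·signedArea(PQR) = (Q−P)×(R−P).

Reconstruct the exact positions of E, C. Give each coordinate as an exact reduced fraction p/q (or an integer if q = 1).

C = (-2686/1233, 7478/1233)
E = (-239/411, 2254/411)

1. E_x = -239/411  [line -13·x + 21·y + -50441/411 = 0 ∩ |EF|² = 495802/1233]
2. E_y = 2254/411  [line -13·x + 21·y + -50441/411 = 0 ∩ |EF|² = 495802/1233]
   → E = (-239/411, 2254/411)
3. C_x = -2686/1233  [2·signedArea(CEB) = 0 ∩ 2·signedArea(CBF) = 81266/1233]
4. C_y = 7478/1233  [2·signedArea(CEB) = 0 ∩ 2·signedArea(CBF) = 81266/1233]
   → C = (-2686/1233, 7478/1233)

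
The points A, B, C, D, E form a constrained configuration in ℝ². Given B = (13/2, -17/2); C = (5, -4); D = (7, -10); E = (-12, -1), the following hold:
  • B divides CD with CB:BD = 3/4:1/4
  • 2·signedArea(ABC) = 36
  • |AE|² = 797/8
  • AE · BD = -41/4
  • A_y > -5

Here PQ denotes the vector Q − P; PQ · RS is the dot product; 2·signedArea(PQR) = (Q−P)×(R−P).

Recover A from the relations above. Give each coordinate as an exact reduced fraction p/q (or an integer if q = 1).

A = (-11/4, -19/4)

1. A_x = -11/4  [AE · BD = -41/4 ∩ 2·signedArea(ABC) = 36]
2. A_y = -19/4  [AE · BD = -41/4 ∩ 2·signedArea(ABC) = 36]
   → A = (-11/4, -19/4)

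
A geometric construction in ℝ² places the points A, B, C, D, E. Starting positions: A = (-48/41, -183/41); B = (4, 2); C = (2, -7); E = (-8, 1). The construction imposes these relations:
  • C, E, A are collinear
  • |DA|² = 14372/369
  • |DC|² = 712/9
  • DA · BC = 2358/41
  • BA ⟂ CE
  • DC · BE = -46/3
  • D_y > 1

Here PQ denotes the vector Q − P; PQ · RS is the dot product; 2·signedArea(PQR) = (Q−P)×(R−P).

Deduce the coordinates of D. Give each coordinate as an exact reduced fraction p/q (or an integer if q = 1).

D = (0, 5/3)

1. D_x = 0  [DC · BE = -46/3 ∩ DA · BC = 2358/41]
2. D_y = 5/3  [DC · BE = -46/3 ∩ DA · BC = 2358/41]
   → D = (0, 5/3)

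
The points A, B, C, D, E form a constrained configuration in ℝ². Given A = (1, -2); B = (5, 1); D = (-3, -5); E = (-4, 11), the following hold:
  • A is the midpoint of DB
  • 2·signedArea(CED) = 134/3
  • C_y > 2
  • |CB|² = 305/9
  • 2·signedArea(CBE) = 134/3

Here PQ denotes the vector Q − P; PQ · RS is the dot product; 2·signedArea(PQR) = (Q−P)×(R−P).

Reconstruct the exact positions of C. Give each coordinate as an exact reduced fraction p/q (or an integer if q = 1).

1. C_x = -2/3  [2·signedArea(CBE) = 134/3 ∩ 2·signedArea(CED) = 134/3]
2. C_y = 7/3  [2·signedArea(CBE) = 134/3 ∩ 2·signedArea(CED) = 134/3]
   → C = (-2/3, 7/3)

C = (-2/3, 7/3)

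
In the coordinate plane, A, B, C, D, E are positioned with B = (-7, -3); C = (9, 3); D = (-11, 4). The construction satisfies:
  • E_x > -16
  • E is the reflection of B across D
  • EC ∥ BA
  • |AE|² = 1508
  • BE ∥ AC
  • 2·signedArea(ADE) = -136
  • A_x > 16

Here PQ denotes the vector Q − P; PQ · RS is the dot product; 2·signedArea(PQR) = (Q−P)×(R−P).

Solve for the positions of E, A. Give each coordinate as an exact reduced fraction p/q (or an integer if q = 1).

1. E_x = -15  [E is the reflection of B across D]
2. E_y = 11  [E is the reflection of B across D]
   → E = (-15, 11)
3. A_x = 17  [BE ∥ AC ∩ EC ∥ BA]
4. A_y = -11  [BE ∥ AC ∩ EC ∥ BA]
   → A = (17, -11)

A = (17, -11)
E = (-15, 11)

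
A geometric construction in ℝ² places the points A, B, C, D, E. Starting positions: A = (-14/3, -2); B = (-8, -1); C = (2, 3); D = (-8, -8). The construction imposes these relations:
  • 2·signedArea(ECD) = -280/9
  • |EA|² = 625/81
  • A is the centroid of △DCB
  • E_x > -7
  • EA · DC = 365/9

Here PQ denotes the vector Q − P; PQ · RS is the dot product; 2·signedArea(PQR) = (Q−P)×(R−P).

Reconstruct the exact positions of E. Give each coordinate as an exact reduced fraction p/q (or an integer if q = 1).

E = (-62/9, -11/3)

1. E_x = -62/9  [2·signedArea(ECD) = -280/9 ∩ EA · DC = 365/9]
2. E_y = -11/3  [2·signedArea(ECD) = -280/9 ∩ EA · DC = 365/9]
   → E = (-62/9, -11/3)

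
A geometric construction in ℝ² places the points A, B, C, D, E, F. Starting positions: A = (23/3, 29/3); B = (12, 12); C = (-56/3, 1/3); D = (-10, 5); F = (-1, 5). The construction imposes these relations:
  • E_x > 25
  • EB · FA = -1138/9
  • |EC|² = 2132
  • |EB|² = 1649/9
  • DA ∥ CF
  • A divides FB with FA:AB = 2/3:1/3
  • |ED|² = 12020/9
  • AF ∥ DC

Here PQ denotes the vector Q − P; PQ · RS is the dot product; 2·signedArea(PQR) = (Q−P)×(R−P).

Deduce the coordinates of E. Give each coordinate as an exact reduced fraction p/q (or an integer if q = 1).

E = (76/3, 43/3)

1. E_x = 76/3  [line -26/3·x + -14/3·y + 2578/9 = 0 ∩ |EB|² = 1649/9]
2. E_y = 43/3  [line -26/3·x + -14/3·y + 2578/9 = 0 ∩ |EB|² = 1649/9]
   → E = (76/3, 43/3)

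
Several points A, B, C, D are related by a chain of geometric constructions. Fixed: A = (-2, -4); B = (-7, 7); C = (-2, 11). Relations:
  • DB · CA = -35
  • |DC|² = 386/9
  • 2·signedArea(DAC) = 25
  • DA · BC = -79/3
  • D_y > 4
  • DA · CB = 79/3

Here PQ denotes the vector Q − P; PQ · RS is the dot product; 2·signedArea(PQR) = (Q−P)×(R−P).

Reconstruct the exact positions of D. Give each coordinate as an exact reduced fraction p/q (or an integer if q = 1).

1. D_x = -11/3  [2·signedArea(DAC) = 25 ∩ DB · CA = -35]
2. D_y = 14/3  [2·signedArea(DAC) = 25 ∩ DB · CA = -35]
   → D = (-11/3, 14/3)

D = (-11/3, 14/3)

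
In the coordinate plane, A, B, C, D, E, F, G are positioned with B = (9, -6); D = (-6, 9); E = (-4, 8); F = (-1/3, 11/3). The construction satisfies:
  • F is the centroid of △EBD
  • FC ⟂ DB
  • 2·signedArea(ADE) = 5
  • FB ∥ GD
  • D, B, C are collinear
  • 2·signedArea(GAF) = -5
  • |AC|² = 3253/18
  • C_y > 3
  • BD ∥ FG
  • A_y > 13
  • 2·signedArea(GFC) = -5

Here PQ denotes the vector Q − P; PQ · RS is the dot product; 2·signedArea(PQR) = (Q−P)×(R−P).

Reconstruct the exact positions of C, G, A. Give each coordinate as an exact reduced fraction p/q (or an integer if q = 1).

1. C_x = -1/2  [D, B, C are collinear ∩ FC ⟂ DB]
2. C_y = 7/2  [D, B, C are collinear ∩ FC ⟂ DB]
   → C = (-1/2, 7/2)
3. G_x = -46/3  [FB ∥ GD ∩ BD ∥ FG]
4. G_y = 56/3  [FB ∥ GD ∩ BD ∥ FG]
   → G = (-46/3, 56/3)
5. A_x = -29/3  [2·signedArea(ADE) = 5 ∩ 2·signedArea(GAF) = -5]
6. A_y = 40/3  [2·signedArea(ADE) = 5 ∩ 2·signedArea(GAF) = -5]
   → A = (-29/3, 40/3)

A = (-29/3, 40/3)
C = (-1/2, 7/2)
G = (-46/3, 56/3)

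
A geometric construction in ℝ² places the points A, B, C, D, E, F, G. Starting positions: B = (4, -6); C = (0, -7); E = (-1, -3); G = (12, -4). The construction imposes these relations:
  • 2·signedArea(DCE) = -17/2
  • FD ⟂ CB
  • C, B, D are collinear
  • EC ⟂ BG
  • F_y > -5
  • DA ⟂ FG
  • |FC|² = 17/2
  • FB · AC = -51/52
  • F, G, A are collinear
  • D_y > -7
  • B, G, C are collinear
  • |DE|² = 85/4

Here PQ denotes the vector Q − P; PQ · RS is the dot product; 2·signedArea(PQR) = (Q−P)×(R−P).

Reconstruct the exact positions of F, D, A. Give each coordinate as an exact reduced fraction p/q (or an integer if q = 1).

A = (99/52, -233/52)
D = (2, -13/2)
F = (3/2, -9/2)

1. D_x = 2  [C, B, D are collinear ∩ 2·signedArea(DCE) = -17/2]
2. D_y = -13/2  [C, B, D are collinear ∩ 2·signedArea(DCE) = -17/2]
   → D = (2, -13/2)
3. F_x = 3/2  [line -4·x + -1·y + 3/2 = 0 ∩ |FC|² = 17/2]
4. F_y = -9/2  [line -4·x + -1·y + 3/2 = 0 ∩ |FC|² = 17/2]
   → F = (3/2, -9/2)
5. A_x = 99/52  [FB · AC = -51/52 ∩ F, G, A are collinear]
6. A_y = -233/52  [FB · AC = -51/52 ∩ F, G, A are collinear]
   → A = (99/52, -233/52)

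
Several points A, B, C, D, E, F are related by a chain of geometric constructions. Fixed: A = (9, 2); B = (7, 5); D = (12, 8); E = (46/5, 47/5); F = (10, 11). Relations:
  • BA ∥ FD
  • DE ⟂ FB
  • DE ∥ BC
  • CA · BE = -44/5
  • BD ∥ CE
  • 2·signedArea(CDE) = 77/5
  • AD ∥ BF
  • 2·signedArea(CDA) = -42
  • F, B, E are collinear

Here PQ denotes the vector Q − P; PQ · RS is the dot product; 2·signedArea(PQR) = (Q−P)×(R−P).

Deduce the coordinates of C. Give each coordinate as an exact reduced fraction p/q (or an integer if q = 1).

1. C_x = 21/5  [BD ∥ CE ∩ DE ∥ BC]
2. C_y = 32/5  [BD ∥ CE ∩ DE ∥ BC]
   → C = (21/5, 32/5)

C = (21/5, 32/5)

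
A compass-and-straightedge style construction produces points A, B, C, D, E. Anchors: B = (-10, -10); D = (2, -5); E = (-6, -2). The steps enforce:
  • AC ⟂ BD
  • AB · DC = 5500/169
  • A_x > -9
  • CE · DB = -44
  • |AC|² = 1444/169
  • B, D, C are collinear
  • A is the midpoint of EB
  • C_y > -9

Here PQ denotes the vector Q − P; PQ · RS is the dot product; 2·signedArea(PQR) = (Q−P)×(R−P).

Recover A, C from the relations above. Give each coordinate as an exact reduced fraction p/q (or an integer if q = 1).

A = (-8, -6)
C = (-1162/169, -1470/169)

1. A_x = -8  [A is the midpoint of EB]
2. A_y = -6  [A is the midpoint of EB]
   → A = (-8, -6)
3. C_x = -1162/169  [B, D, C are collinear ∩ AC ⟂ BD]
4. C_y = -1470/169  [B, D, C are collinear ∩ AC ⟂ BD]
   → C = (-1162/169, -1470/169)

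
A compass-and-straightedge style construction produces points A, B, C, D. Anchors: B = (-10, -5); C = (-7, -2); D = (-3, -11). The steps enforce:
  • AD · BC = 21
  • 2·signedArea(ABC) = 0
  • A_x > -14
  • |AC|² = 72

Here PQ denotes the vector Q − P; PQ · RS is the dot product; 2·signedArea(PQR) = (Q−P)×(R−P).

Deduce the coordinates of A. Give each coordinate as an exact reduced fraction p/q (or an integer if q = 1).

1. A_x = -13  [2·signedArea(ABC) = 0 ∩ AD · BC = 21]
2. A_y = -8  [2·signedArea(ABC) = 0 ∩ AD · BC = 21]
   → A = (-13, -8)

A = (-13, -8)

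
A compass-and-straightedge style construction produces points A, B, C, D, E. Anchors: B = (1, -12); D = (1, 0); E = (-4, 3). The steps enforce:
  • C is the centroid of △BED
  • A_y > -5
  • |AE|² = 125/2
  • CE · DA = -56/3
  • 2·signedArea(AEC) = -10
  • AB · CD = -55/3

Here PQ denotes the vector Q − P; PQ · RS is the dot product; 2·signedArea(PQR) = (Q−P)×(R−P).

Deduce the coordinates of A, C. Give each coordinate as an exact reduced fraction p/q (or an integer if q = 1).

1. C_x = -2/3  [C is the centroid of △BED]
2. C_y = -3  [C is the centroid of △BED]
   → C = (-2/3, -3)
3. A_x = -3/2  [2·signedArea(AEC) = -10 ∩ CE · DA = -56/3]
4. A_y = -9/2  [2·signedArea(AEC) = -10 ∩ CE · DA = -56/3]
   → A = (-3/2, -9/2)

A = (-3/2, -9/2)
C = (-2/3, -3)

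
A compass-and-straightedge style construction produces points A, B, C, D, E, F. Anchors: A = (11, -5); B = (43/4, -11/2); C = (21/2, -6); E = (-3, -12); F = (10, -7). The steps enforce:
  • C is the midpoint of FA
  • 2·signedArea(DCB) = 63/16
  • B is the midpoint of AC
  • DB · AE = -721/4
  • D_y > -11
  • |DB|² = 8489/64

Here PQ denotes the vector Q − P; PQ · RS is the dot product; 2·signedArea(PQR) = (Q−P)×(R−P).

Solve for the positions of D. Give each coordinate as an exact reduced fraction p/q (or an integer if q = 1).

1. D_x = 3/8  [DB · AE = -721/4 ∩ 2·signedArea(DCB) = 63/16]
2. D_y = -21/2  [DB · AE = -721/4 ∩ 2·signedArea(DCB) = 63/16]
   → D = (3/8, -21/2)

D = (3/8, -21/2)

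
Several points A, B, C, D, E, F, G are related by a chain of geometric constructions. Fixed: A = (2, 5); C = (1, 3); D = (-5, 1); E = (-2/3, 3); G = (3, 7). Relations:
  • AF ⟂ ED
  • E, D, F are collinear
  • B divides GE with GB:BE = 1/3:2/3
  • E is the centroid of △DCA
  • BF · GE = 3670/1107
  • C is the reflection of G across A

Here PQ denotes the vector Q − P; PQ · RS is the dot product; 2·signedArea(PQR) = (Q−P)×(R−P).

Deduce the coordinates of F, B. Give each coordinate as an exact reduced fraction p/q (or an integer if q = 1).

B = (16/9, 17/3)
F = (94/41, 179/41)

1. F_x = 94/41  [E, D, F are collinear ∩ AF ⟂ ED]
2. F_y = 179/41  [E, D, F are collinear ∩ AF ⟂ ED]
   → F = (94/41, 179/41)
3. B_x = 16/9  [B divides GE with GB:BE = 1/3:2/3]
4. B_y = 17/3  [B divides GE with GB:BE = 1/3:2/3]
   → B = (16/9, 17/3)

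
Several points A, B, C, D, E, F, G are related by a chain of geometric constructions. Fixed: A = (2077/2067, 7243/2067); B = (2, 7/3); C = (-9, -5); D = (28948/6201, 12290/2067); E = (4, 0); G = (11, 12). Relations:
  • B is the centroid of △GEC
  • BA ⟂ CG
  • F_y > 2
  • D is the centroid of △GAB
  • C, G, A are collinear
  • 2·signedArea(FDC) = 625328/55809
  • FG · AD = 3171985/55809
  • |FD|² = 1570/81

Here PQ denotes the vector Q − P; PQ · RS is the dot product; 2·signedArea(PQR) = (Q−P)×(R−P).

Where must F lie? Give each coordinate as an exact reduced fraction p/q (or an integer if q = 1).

F = (10345/6201, 16889/6201)

1. F_x = 10345/6201  [FG · AD = 3171985/55809 ∩ 2·signedArea(FDC) = 625328/55809]
2. F_y = 16889/6201  [FG · AD = 3171985/55809 ∩ 2·signedArea(FDC) = 625328/55809]
   → F = (10345/6201, 16889/6201)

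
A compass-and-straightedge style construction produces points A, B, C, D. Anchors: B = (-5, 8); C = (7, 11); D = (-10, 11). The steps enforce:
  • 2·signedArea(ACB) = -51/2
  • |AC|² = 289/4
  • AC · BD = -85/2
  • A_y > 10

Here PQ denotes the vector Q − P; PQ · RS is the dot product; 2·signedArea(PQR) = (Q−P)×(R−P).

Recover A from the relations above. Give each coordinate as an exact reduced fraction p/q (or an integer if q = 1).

1. A_x = -3/2  [AC · BD = -85/2 ∩ 2·signedArea(ACB) = -51/2]
2. A_y = 11  [AC · BD = -85/2 ∩ 2·signedArea(ACB) = -51/2]
   → A = (-3/2, 11)

A = (-3/2, 11)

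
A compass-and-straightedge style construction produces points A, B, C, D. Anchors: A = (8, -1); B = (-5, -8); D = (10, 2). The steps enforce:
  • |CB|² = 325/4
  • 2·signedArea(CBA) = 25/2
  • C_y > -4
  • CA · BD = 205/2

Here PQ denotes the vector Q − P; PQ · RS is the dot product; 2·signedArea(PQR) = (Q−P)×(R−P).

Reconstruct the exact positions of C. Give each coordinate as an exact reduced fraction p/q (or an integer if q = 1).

1. C_x = 5/2  [2·signedArea(CBA) = 25/2 ∩ CA · BD = 205/2]
2. C_y = -3  [2·signedArea(CBA) = 25/2 ∩ CA · BD = 205/2]
   → C = (5/2, -3)

C = (5/2, -3)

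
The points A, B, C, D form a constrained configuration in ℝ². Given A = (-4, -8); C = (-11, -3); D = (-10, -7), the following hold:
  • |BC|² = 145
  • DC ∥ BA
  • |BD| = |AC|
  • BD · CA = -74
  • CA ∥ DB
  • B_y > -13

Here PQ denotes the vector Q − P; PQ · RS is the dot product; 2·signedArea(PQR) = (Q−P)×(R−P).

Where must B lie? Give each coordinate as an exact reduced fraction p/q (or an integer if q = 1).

1. B_x = -3  [DC ∥ BA ∩ CA ∥ DB]
2. B_y = -12  [DC ∥ BA ∩ CA ∥ DB]
   → B = (-3, -12)

B = (-3, -12)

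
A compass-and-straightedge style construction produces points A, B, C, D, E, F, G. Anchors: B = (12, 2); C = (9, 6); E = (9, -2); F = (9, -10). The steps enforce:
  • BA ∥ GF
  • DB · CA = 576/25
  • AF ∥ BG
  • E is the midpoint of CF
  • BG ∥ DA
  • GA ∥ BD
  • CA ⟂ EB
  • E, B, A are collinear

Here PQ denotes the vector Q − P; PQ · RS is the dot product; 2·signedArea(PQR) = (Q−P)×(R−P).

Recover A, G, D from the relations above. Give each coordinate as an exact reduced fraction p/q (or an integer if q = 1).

A = (321/25, 78/25)
D = (417/25, 406/25)
G = (204/25, -278/25)

1. A_x = 321/25  [E, B, A are collinear ∩ CA ⟂ EB]
2. A_y = 78/25  [E, B, A are collinear ∩ CA ⟂ EB]
   → A = (321/25, 78/25)
3. G_x = 204/25  [BA ∥ GF ∩ AF ∥ BG]
4. G_y = -278/25  [BA ∥ GF ∩ AF ∥ BG]
   → G = (204/25, -278/25)
5. D_x = 417/25  [BG ∥ DA ∩ GA ∥ BD]
6. D_y = 406/25  [BG ∥ DA ∩ GA ∥ BD]
   → D = (417/25, 406/25)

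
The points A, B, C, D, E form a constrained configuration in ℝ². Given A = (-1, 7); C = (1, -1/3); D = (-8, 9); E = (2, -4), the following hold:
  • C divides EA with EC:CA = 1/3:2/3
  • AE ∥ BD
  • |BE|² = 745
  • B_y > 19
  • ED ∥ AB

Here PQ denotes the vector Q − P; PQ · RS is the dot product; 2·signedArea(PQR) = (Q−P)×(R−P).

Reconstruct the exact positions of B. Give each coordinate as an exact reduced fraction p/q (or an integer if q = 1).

B = (-11, 20)

1. B_x = -11  [AE ∥ BD ∩ ED ∥ AB]
2. B_y = 20  [AE ∥ BD ∩ ED ∥ AB]
   → B = (-11, 20)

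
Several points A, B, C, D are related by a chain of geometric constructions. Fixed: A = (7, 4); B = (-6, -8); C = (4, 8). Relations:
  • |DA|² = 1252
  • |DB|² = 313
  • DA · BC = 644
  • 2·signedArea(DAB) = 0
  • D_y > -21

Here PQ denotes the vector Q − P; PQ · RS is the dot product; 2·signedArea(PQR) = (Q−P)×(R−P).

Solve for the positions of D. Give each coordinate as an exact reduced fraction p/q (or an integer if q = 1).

D = (-19, -20)

1. D_x = -19  [2·signedArea(DAB) = 0 ∩ DA · BC = 644]
2. D_y = -20  [2·signedArea(DAB) = 0 ∩ DA · BC = 644]
   → D = (-19, -20)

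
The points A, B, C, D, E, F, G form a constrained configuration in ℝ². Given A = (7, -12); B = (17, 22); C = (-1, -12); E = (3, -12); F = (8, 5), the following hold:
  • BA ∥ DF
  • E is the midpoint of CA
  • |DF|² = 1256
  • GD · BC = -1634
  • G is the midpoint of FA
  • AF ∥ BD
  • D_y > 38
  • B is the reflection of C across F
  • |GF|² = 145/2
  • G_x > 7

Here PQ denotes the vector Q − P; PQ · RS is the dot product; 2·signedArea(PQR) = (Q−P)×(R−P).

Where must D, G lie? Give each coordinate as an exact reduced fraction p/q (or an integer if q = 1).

1. D_x = 18  [BA ∥ DF ∩ AF ∥ BD]
2. D_y = 39  [BA ∥ DF ∩ AF ∥ BD]
   → D = (18, 39)
3. G_x = 15/2  [G is the midpoint of FA]
4. G_y = -7/2  [G is the midpoint of FA]
   → G = (15/2, -7/2)

D = (18, 39)
G = (15/2, -7/2)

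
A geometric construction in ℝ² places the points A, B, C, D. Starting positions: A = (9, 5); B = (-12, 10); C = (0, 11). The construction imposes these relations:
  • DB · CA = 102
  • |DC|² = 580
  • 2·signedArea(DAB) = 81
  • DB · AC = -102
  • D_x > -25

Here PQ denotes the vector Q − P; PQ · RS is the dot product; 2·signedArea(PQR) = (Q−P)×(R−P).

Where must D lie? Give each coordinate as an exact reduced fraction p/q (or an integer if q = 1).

D = (-24, 9)

1. D_x = -24  [DB · CA = 102 ∩ 2·signedArea(DAB) = 81]
2. D_y = 9  [DB · CA = 102 ∩ 2·signedArea(DAB) = 81]
   → D = (-24, 9)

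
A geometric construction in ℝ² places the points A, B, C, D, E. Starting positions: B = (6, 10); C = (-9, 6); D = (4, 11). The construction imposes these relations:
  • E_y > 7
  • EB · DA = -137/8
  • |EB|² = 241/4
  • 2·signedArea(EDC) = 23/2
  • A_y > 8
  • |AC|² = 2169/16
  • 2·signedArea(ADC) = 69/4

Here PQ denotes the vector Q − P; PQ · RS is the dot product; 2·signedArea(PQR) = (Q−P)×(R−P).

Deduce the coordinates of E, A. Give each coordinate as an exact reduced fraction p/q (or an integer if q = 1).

1. A_x = 9/4  [line 5·x + -13·y + 423/4 = 0 ∩ |AC|² = 2169/16]
2. A_y = 9  [line 5·x + -13·y + 423/4 = 0 ∩ |AC|² = 2169/16]
   → A = (9/4, 9)
3. E_x = -3/2  [EB · DA = -137/8 ∩ 2·signedArea(EDC) = 23/2]
4. E_y = 8  [EB · DA = -137/8 ∩ 2·signedArea(EDC) = 23/2]
   → E = (-3/2, 8)

A = (9/4, 9)
E = (-3/2, 8)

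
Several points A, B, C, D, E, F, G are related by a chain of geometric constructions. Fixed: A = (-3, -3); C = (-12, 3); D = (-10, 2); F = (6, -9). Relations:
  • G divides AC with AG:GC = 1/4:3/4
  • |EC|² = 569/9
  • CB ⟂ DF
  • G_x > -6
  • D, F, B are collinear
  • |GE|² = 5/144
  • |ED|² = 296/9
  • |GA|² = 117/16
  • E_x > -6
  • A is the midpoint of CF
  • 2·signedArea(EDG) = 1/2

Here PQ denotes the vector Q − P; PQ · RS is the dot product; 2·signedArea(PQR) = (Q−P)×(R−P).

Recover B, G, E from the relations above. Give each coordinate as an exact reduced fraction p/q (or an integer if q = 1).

1. B_x = -4458/377  [D, F, B are collinear ∩ CB ⟂ DF]
2. B_y = 1227/377  [D, F, B are collinear ∩ CB ⟂ DF]
   → B = (-4458/377, 1227/377)
3. G_x = -21/4  [G divides AC with AG:GC = 1/4:3/4]
4. G_y = -3/2  [G divides AC with AG:GC = 1/4:3/4]
   → G = (-21/4, -3/2)
5. E_x = -16/3  [line 7/2·x + 19/4·y + 25 = 0 ∩ |ED|² = 296/9]
6. E_y = -4/3  [line 7/2·x + 19/4·y + 25 = 0 ∩ |ED|² = 296/9]
   → E = (-16/3, -4/3)

B = (-4458/377, 1227/377)
E = (-16/3, -4/3)
G = (-21/4, -3/2)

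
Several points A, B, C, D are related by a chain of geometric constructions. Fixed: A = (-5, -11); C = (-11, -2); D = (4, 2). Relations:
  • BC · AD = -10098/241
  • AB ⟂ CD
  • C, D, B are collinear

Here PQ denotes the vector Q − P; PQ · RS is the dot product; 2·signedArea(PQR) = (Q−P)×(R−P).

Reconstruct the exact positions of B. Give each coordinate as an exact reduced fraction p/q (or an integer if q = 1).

1. B_x = -1841/241  [C, D, B are collinear ∩ AB ⟂ CD]
2. B_y = -266/241  [C, D, B are collinear ∩ AB ⟂ CD]
   → B = (-1841/241, -266/241)

B = (-1841/241, -266/241)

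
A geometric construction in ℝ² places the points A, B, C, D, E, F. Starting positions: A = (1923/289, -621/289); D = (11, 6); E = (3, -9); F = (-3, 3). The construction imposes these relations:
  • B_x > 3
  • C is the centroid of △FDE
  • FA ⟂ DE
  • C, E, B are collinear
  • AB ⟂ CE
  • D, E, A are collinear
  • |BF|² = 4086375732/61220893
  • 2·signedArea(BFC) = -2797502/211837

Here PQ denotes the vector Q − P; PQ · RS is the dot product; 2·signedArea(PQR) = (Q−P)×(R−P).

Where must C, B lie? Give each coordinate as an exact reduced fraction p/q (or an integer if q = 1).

1. C_x = 11/3  [C is the centroid of △FDE]
2. C_y = 0  [C is the centroid of △FDE]
   → C = (11/3, 0)
3. B_x = 746655/211837  [C, E, B are collinear ∩ AB ⟂ CE]
4. B_y = -406089/211837  [C, E, B are collinear ∩ AB ⟂ CE]
   → B = (746655/211837, -406089/211837)

B = (746655/211837, -406089/211837)
C = (11/3, 0)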